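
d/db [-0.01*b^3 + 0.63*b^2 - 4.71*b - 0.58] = -0.03*b^2 + 1.26*b - 4.71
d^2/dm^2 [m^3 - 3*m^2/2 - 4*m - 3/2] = 6*m - 3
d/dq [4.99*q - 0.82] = 4.99000000000000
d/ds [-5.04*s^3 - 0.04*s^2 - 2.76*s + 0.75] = -15.12*s^2 - 0.08*s - 2.76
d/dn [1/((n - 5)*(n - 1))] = 2*(3 - n)/(n^4 - 12*n^3 + 46*n^2 - 60*n + 25)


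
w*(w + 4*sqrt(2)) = w^2 + 4*sqrt(2)*w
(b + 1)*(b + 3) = b^2 + 4*b + 3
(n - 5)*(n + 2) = n^2 - 3*n - 10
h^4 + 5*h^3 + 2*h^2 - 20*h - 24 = (h - 2)*(h + 2)^2*(h + 3)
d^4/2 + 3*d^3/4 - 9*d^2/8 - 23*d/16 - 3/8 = (d/2 + 1/4)*(d - 3/2)*(d + 1/2)*(d + 2)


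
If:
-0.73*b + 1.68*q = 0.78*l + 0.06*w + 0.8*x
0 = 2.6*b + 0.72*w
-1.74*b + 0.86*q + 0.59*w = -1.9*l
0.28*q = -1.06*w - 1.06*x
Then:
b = 0.330723414484055*x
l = 0.340824444293126*x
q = 0.735484773403047*x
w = -1.19427899674797*x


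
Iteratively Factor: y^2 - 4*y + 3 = (y - 1)*(y - 3)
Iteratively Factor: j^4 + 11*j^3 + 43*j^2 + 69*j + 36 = (j + 3)*(j^3 + 8*j^2 + 19*j + 12) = (j + 3)*(j + 4)*(j^2 + 4*j + 3) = (j + 1)*(j + 3)*(j + 4)*(j + 3)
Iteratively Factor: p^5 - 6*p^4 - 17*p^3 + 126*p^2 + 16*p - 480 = (p + 4)*(p^4 - 10*p^3 + 23*p^2 + 34*p - 120) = (p - 4)*(p + 4)*(p^3 - 6*p^2 - p + 30) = (p - 5)*(p - 4)*(p + 4)*(p^2 - p - 6) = (p - 5)*(p - 4)*(p + 2)*(p + 4)*(p - 3)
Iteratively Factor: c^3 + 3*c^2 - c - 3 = (c + 1)*(c^2 + 2*c - 3) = (c + 1)*(c + 3)*(c - 1)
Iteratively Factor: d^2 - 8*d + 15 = (d - 5)*(d - 3)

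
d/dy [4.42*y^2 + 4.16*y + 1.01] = 8.84*y + 4.16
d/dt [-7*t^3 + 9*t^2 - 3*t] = -21*t^2 + 18*t - 3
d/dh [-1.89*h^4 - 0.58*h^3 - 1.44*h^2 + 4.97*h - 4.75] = -7.56*h^3 - 1.74*h^2 - 2.88*h + 4.97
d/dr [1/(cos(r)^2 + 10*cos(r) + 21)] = 2*(cos(r) + 5)*sin(r)/(cos(r)^2 + 10*cos(r) + 21)^2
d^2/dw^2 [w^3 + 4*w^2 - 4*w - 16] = 6*w + 8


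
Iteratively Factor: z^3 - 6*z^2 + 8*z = (z)*(z^2 - 6*z + 8) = z*(z - 4)*(z - 2)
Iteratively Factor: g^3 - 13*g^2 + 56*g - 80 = (g - 4)*(g^2 - 9*g + 20) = (g - 4)^2*(g - 5)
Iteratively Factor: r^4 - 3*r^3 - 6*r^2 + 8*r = (r - 1)*(r^3 - 2*r^2 - 8*r) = (r - 4)*(r - 1)*(r^2 + 2*r) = r*(r - 4)*(r - 1)*(r + 2)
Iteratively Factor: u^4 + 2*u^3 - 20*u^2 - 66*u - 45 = (u - 5)*(u^3 + 7*u^2 + 15*u + 9) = (u - 5)*(u + 3)*(u^2 + 4*u + 3) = (u - 5)*(u + 3)^2*(u + 1)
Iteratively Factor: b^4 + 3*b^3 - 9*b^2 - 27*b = (b)*(b^3 + 3*b^2 - 9*b - 27) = b*(b + 3)*(b^2 - 9) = b*(b + 3)^2*(b - 3)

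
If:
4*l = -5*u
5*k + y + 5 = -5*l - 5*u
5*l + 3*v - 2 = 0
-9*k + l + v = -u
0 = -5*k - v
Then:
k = 2/335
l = 28/67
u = -112/335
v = -2/67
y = -365/67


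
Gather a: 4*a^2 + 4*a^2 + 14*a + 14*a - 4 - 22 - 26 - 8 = 8*a^2 + 28*a - 60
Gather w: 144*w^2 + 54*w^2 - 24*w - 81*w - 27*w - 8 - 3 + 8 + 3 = 198*w^2 - 132*w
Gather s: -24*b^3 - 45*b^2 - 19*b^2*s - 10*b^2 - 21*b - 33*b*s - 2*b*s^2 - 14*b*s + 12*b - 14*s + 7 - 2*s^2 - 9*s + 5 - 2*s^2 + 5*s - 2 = -24*b^3 - 55*b^2 - 9*b + s^2*(-2*b - 4) + s*(-19*b^2 - 47*b - 18) + 10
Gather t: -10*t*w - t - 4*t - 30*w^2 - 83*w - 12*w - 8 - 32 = t*(-10*w - 5) - 30*w^2 - 95*w - 40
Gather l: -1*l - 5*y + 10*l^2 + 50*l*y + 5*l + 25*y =10*l^2 + l*(50*y + 4) + 20*y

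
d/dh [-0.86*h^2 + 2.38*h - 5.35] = 2.38 - 1.72*h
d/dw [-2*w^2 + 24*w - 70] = 24 - 4*w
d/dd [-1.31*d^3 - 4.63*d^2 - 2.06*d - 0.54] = -3.93*d^2 - 9.26*d - 2.06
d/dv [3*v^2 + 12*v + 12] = 6*v + 12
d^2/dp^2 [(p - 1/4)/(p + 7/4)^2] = 128*(4*p - 17)/(4*p + 7)^4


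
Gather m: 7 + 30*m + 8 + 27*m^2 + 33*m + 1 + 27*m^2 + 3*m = 54*m^2 + 66*m + 16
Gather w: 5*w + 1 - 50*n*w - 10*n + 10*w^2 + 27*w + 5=-10*n + 10*w^2 + w*(32 - 50*n) + 6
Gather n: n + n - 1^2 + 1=2*n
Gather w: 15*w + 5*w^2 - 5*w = 5*w^2 + 10*w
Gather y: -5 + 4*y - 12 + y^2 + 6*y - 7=y^2 + 10*y - 24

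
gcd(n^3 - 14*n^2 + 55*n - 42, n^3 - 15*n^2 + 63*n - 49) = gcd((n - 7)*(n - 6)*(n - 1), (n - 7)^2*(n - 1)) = n^2 - 8*n + 7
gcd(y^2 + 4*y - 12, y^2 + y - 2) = 1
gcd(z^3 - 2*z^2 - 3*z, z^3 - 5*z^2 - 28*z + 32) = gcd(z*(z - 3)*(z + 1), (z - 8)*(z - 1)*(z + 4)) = 1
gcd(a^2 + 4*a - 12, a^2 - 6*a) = 1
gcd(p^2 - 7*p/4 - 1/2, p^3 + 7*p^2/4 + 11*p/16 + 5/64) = p + 1/4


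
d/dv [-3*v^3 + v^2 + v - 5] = -9*v^2 + 2*v + 1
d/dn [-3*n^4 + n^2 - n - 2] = -12*n^3 + 2*n - 1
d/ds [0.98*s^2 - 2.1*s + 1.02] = 1.96*s - 2.1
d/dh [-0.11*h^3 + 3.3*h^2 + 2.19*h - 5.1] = -0.33*h^2 + 6.6*h + 2.19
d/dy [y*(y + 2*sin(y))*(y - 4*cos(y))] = y*(y + 2*sin(y))*(4*sin(y) + 1) + y*(y - 4*cos(y))*(2*cos(y) + 1) + (y + 2*sin(y))*(y - 4*cos(y))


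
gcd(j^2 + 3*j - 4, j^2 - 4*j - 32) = j + 4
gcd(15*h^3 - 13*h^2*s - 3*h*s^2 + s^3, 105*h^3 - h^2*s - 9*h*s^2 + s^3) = -15*h^2 - 2*h*s + s^2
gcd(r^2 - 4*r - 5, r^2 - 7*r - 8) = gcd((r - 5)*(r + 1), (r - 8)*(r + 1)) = r + 1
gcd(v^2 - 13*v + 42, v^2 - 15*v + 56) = v - 7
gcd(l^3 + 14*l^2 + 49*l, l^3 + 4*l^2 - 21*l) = l^2 + 7*l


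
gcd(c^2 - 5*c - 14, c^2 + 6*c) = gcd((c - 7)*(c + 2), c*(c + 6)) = 1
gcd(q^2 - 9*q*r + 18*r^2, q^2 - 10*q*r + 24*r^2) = q - 6*r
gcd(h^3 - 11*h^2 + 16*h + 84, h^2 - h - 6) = h + 2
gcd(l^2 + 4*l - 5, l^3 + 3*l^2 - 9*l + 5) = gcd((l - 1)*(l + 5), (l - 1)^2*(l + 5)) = l^2 + 4*l - 5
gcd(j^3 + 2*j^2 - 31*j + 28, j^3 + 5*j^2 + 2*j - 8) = j - 1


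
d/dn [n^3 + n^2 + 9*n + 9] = 3*n^2 + 2*n + 9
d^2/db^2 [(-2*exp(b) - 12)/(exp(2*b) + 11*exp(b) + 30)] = 2*(5 - exp(b))*exp(b)/(exp(3*b) + 15*exp(2*b) + 75*exp(b) + 125)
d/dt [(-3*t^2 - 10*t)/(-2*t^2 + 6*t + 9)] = 2*(-19*t^2 - 27*t - 45)/(4*t^4 - 24*t^3 + 108*t + 81)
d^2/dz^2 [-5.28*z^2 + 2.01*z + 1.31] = -10.5600000000000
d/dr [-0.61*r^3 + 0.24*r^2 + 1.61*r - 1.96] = -1.83*r^2 + 0.48*r + 1.61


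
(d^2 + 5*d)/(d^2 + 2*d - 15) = d/(d - 3)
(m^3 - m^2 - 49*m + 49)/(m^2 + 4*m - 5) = (m^2 - 49)/(m + 5)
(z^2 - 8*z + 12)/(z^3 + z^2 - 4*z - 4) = (z - 6)/(z^2 + 3*z + 2)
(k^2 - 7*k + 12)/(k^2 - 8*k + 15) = (k - 4)/(k - 5)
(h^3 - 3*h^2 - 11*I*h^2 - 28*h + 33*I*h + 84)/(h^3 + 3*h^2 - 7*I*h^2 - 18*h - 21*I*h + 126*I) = (h - 4*I)/(h + 6)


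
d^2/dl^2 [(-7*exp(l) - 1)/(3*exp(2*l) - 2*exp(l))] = (-63*exp(3*l) - 78*exp(2*l) + 18*exp(l) - 4)*exp(-l)/(27*exp(3*l) - 54*exp(2*l) + 36*exp(l) - 8)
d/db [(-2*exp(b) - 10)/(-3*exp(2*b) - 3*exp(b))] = 2*(-exp(2*b) - 10*exp(b) - 5)*exp(-b)/(3*(exp(2*b) + 2*exp(b) + 1))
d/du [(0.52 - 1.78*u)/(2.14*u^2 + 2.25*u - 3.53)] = (3.8092*u^2 - 2.2256*u + 5.1134)/(4.5796*u^4 + 9.63*u^3 - 10.0459*u^2 - 15.885*u + 12.4609)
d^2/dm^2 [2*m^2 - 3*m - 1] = 4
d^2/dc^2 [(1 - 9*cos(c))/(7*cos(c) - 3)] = 20*(-7*sin(c)^2 + 3*cos(c) - 7)/(7*cos(c) - 3)^3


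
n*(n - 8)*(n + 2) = n^3 - 6*n^2 - 16*n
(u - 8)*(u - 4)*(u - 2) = u^3 - 14*u^2 + 56*u - 64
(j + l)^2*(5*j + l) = 5*j^3 + 11*j^2*l + 7*j*l^2 + l^3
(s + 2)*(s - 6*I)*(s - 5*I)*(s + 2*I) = s^4 + 2*s^3 - 9*I*s^3 - 8*s^2 - 18*I*s^2 - 16*s - 60*I*s - 120*I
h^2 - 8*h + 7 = (h - 7)*(h - 1)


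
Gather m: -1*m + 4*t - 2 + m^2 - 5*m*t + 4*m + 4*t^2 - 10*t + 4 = m^2 + m*(3 - 5*t) + 4*t^2 - 6*t + 2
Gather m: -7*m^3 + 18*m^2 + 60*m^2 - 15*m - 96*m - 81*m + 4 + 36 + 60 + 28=-7*m^3 + 78*m^2 - 192*m + 128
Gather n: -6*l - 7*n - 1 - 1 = -6*l - 7*n - 2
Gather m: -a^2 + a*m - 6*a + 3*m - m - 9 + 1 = -a^2 - 6*a + m*(a + 2) - 8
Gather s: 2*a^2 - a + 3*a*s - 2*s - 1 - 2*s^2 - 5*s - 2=2*a^2 - a - 2*s^2 + s*(3*a - 7) - 3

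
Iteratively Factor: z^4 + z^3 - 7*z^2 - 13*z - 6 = (z + 2)*(z^3 - z^2 - 5*z - 3) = (z + 1)*(z + 2)*(z^2 - 2*z - 3) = (z + 1)^2*(z + 2)*(z - 3)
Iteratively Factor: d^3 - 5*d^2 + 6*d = (d - 2)*(d^2 - 3*d) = d*(d - 2)*(d - 3)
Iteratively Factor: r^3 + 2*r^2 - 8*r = (r)*(r^2 + 2*r - 8) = r*(r - 2)*(r + 4)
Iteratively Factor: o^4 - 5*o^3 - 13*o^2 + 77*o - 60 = (o - 5)*(o^3 - 13*o + 12) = (o - 5)*(o + 4)*(o^2 - 4*o + 3) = (o - 5)*(o - 3)*(o + 4)*(o - 1)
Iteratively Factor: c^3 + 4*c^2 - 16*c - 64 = (c + 4)*(c^2 - 16) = (c - 4)*(c + 4)*(c + 4)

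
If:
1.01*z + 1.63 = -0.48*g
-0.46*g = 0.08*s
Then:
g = -2.10416666666667*z - 3.39583333333333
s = 12.0989583333333*z + 19.5260416666667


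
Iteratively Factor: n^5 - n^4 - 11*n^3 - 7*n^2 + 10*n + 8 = (n + 2)*(n^4 - 3*n^3 - 5*n^2 + 3*n + 4) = (n + 1)*(n + 2)*(n^3 - 4*n^2 - n + 4) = (n + 1)^2*(n + 2)*(n^2 - 5*n + 4) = (n - 1)*(n + 1)^2*(n + 2)*(n - 4)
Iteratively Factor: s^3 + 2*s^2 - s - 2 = (s + 2)*(s^2 - 1) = (s - 1)*(s + 2)*(s + 1)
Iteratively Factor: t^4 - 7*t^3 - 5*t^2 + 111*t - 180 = (t - 3)*(t^3 - 4*t^2 - 17*t + 60) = (t - 5)*(t - 3)*(t^2 + t - 12) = (t - 5)*(t - 3)*(t + 4)*(t - 3)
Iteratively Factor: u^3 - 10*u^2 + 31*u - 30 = (u - 5)*(u^2 - 5*u + 6) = (u - 5)*(u - 3)*(u - 2)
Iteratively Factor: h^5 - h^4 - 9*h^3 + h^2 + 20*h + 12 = (h - 3)*(h^4 + 2*h^3 - 3*h^2 - 8*h - 4) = (h - 3)*(h + 1)*(h^3 + h^2 - 4*h - 4) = (h - 3)*(h + 1)*(h + 2)*(h^2 - h - 2) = (h - 3)*(h - 2)*(h + 1)*(h + 2)*(h + 1)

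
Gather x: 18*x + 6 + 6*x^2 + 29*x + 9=6*x^2 + 47*x + 15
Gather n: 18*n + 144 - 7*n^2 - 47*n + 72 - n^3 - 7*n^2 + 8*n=-n^3 - 14*n^2 - 21*n + 216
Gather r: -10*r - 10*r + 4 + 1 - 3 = 2 - 20*r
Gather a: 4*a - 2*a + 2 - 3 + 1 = 2*a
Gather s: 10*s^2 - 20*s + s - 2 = 10*s^2 - 19*s - 2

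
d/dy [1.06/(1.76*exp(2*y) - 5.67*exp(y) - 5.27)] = (6.0102 - 3.7312*exp(y))*exp(y)/(-1.76*exp(2*y) + 5.67*exp(y) + 5.27)^2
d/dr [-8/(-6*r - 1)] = -48/(6*r + 1)^2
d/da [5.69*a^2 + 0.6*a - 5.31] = 11.38*a + 0.6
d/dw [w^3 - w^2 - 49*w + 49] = 3*w^2 - 2*w - 49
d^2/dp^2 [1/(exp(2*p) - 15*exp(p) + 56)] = ((15 - 4*exp(p))*(exp(2*p) - 15*exp(p) + 56) + 2*(2*exp(p) - 15)^2*exp(p))*exp(p)/(exp(2*p) - 15*exp(p) + 56)^3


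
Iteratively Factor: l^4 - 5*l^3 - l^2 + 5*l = (l - 5)*(l^3 - l) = (l - 5)*(l - 1)*(l^2 + l) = l*(l - 5)*(l - 1)*(l + 1)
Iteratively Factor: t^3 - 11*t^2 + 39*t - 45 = (t - 5)*(t^2 - 6*t + 9) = (t - 5)*(t - 3)*(t - 3)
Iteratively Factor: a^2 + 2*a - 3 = (a + 3)*(a - 1)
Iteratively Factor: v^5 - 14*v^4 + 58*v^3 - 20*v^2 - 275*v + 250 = (v - 5)*(v^4 - 9*v^3 + 13*v^2 + 45*v - 50) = (v - 5)^2*(v^3 - 4*v^2 - 7*v + 10) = (v - 5)^3*(v^2 + v - 2) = (v - 5)^3*(v + 2)*(v - 1)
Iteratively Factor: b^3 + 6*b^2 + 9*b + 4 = (b + 1)*(b^2 + 5*b + 4) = (b + 1)*(b + 4)*(b + 1)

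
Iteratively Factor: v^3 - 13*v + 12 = (v + 4)*(v^2 - 4*v + 3) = (v - 1)*(v + 4)*(v - 3)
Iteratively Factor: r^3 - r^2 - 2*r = (r - 2)*(r^2 + r) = r*(r - 2)*(r + 1)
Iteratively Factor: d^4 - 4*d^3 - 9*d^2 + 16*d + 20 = (d + 2)*(d^3 - 6*d^2 + 3*d + 10) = (d - 2)*(d + 2)*(d^2 - 4*d - 5) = (d - 5)*(d - 2)*(d + 2)*(d + 1)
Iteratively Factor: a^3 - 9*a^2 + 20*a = (a)*(a^2 - 9*a + 20) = a*(a - 5)*(a - 4)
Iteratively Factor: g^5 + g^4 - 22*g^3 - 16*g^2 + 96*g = (g + 4)*(g^4 - 3*g^3 - 10*g^2 + 24*g) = (g - 4)*(g + 4)*(g^3 + g^2 - 6*g) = (g - 4)*(g + 3)*(g + 4)*(g^2 - 2*g) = (g - 4)*(g - 2)*(g + 3)*(g + 4)*(g)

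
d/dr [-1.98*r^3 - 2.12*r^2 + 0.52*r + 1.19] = -5.94*r^2 - 4.24*r + 0.52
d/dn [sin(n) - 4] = cos(n)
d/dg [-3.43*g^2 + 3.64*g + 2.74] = 3.64 - 6.86*g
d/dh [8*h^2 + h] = 16*h + 1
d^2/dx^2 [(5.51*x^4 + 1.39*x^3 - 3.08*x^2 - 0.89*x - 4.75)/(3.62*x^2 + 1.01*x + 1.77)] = (144.410488*x^6 + 120.873972*x^5 + 245.55315*x^4 + 141.823298*x^3 - 33.0098819999998*x^2 - 43.857798*x + 35.062792)/(47.437928*x^6 + 39.706332*x^5 + 80.66265*x^4 + 39.859145*x^3 + 39.440025*x^2 + 9.492687*x + 5.545233)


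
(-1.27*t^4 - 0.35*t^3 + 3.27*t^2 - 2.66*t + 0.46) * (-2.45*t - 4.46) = 3.1115*t^5 + 6.5217*t^4 - 6.4505*t^3 - 8.0672*t^2 + 10.7366*t - 2.0516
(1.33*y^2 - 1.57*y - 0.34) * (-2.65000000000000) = -3.5245*y^2 + 4.1605*y + 0.901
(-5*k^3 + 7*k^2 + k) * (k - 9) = -5*k^4 + 52*k^3 - 62*k^2 - 9*k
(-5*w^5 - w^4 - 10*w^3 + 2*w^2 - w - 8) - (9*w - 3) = -5*w^5 - w^4 - 10*w^3 + 2*w^2 - 10*w - 5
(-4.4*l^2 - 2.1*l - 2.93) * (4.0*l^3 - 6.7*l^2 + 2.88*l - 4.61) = -17.6*l^5 + 21.08*l^4 - 10.322*l^3 + 33.867*l^2 + 1.2426*l + 13.5073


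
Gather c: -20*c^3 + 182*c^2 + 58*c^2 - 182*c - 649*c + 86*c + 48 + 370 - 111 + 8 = -20*c^3 + 240*c^2 - 745*c + 315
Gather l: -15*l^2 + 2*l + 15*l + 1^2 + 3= -15*l^2 + 17*l + 4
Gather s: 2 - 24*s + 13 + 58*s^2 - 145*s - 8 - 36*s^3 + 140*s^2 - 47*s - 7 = -36*s^3 + 198*s^2 - 216*s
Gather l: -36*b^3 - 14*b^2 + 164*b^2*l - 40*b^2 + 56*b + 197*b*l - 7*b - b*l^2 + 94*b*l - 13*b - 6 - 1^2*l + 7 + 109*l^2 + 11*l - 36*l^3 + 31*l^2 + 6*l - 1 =-36*b^3 - 54*b^2 + 36*b - 36*l^3 + l^2*(140 - b) + l*(164*b^2 + 291*b + 16)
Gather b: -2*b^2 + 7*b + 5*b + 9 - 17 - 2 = -2*b^2 + 12*b - 10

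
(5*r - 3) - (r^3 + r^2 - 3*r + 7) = -r^3 - r^2 + 8*r - 10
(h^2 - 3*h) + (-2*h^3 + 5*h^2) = -2*h^3 + 6*h^2 - 3*h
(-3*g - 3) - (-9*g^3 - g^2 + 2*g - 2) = 9*g^3 + g^2 - 5*g - 1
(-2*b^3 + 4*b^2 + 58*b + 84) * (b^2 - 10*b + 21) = -2*b^5 + 24*b^4 - 24*b^3 - 412*b^2 + 378*b + 1764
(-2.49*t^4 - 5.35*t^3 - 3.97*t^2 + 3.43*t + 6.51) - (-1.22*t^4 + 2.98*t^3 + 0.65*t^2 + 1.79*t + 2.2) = -1.27*t^4 - 8.33*t^3 - 4.62*t^2 + 1.64*t + 4.31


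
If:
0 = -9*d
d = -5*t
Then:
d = 0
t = 0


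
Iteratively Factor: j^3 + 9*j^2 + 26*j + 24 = (j + 3)*(j^2 + 6*j + 8) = (j + 3)*(j + 4)*(j + 2)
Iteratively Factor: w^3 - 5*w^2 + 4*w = (w - 4)*(w^2 - w) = (w - 4)*(w - 1)*(w)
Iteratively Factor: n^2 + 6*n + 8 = (n + 4)*(n + 2)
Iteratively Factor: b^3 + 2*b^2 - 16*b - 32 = (b + 2)*(b^2 - 16) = (b + 2)*(b + 4)*(b - 4)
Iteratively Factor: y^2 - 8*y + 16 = (y - 4)*(y - 4)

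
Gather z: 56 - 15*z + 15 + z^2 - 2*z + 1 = z^2 - 17*z + 72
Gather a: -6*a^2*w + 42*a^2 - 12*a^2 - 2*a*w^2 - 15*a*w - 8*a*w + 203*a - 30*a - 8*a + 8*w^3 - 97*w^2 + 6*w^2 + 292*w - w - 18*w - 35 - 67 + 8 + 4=a^2*(30 - 6*w) + a*(-2*w^2 - 23*w + 165) + 8*w^3 - 91*w^2 + 273*w - 90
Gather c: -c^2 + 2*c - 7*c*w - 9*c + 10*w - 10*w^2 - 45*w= -c^2 + c*(-7*w - 7) - 10*w^2 - 35*w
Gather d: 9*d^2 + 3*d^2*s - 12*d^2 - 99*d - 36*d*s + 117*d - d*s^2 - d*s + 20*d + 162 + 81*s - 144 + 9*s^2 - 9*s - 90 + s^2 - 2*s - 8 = d^2*(3*s - 3) + d*(-s^2 - 37*s + 38) + 10*s^2 + 70*s - 80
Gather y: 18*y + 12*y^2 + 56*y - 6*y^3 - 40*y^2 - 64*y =-6*y^3 - 28*y^2 + 10*y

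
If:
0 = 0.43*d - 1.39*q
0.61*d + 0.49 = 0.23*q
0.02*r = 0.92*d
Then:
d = -0.91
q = -0.28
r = -41.83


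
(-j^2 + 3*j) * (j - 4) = -j^3 + 7*j^2 - 12*j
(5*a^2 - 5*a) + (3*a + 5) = 5*a^2 - 2*a + 5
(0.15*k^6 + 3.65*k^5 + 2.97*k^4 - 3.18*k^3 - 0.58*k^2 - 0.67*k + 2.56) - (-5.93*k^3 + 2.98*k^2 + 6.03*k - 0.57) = 0.15*k^6 + 3.65*k^5 + 2.97*k^4 + 2.75*k^3 - 3.56*k^2 - 6.7*k + 3.13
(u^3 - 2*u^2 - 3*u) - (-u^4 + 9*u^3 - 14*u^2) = u^4 - 8*u^3 + 12*u^2 - 3*u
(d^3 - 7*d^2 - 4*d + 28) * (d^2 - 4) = d^5 - 7*d^4 - 8*d^3 + 56*d^2 + 16*d - 112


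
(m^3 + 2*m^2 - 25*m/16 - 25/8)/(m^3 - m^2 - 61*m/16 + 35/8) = (4*m + 5)/(4*m - 7)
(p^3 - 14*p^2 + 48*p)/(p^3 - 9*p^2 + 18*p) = (p - 8)/(p - 3)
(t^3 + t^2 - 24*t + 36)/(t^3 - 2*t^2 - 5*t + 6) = (t^2 + 4*t - 12)/(t^2 + t - 2)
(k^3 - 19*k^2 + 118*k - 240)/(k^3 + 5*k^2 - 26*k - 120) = (k^2 - 14*k + 48)/(k^2 + 10*k + 24)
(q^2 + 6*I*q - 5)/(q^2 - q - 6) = (-q^2 - 6*I*q + 5)/(-q^2 + q + 6)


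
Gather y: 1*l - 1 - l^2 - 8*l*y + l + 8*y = -l^2 + 2*l + y*(8 - 8*l) - 1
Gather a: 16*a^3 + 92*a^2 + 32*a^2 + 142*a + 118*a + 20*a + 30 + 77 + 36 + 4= 16*a^3 + 124*a^2 + 280*a + 147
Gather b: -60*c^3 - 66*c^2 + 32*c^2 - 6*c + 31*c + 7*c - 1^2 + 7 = -60*c^3 - 34*c^2 + 32*c + 6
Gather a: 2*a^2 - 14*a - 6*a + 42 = 2*a^2 - 20*a + 42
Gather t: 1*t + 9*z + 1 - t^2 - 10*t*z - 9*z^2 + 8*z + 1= -t^2 + t*(1 - 10*z) - 9*z^2 + 17*z + 2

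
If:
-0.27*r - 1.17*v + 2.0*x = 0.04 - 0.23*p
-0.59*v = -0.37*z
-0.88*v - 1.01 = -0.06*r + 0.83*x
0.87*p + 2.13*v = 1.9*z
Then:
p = 0.648548607052406*z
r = -15.2633602279275*z - 19.7233429394813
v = 0.627118644067797*z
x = -1.76827231380158*z - 2.64265129682997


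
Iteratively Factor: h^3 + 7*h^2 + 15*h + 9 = (h + 3)*(h^2 + 4*h + 3) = (h + 3)^2*(h + 1)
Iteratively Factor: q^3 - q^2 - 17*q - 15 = (q + 1)*(q^2 - 2*q - 15) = (q + 1)*(q + 3)*(q - 5)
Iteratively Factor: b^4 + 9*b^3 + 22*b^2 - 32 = (b + 2)*(b^3 + 7*b^2 + 8*b - 16) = (b + 2)*(b + 4)*(b^2 + 3*b - 4) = (b - 1)*(b + 2)*(b + 4)*(b + 4)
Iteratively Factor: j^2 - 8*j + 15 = (j - 5)*(j - 3)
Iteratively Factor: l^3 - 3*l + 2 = (l - 1)*(l^2 + l - 2) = (l - 1)^2*(l + 2)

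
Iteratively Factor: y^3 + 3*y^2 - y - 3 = (y + 3)*(y^2 - 1) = (y + 1)*(y + 3)*(y - 1)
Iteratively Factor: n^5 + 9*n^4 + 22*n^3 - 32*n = (n)*(n^4 + 9*n^3 + 22*n^2 - 32) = n*(n + 2)*(n^3 + 7*n^2 + 8*n - 16) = n*(n + 2)*(n + 4)*(n^2 + 3*n - 4) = n*(n + 2)*(n + 4)^2*(n - 1)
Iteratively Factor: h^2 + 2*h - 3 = (h - 1)*(h + 3)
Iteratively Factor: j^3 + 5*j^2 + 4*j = (j + 4)*(j^2 + j) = (j + 1)*(j + 4)*(j)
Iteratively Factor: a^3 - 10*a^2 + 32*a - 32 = (a - 2)*(a^2 - 8*a + 16) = (a - 4)*(a - 2)*(a - 4)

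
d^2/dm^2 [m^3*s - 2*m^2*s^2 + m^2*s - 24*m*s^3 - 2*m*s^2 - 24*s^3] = 2*s*(3*m - 2*s + 1)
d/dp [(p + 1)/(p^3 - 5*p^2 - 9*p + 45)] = (p^3 - 5*p^2 - 9*p + (p + 1)*(-3*p^2 + 10*p + 9) + 45)/(p^3 - 5*p^2 - 9*p + 45)^2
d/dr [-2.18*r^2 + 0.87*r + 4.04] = 0.87 - 4.36*r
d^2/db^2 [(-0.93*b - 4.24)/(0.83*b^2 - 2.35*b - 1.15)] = ((0.93*b + 4.24)*(1.66*b - 2.35)*(3.32*b - 4.7) + (4.6314*b + 2.6674)*(-0.83*b^2 + 2.35*b + 1.15))/(-0.83*b^2 + 2.35*b + 1.15)^3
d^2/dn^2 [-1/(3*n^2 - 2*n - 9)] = 2*(-9*n^2 + 6*n + 4*(3*n - 1)^2 + 27)/(-3*n^2 + 2*n + 9)^3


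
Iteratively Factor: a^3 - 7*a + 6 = (a - 2)*(a^2 + 2*a - 3) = (a - 2)*(a - 1)*(a + 3)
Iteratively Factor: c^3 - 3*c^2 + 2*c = (c - 1)*(c^2 - 2*c) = (c - 2)*(c - 1)*(c)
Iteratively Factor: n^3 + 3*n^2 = (n)*(n^2 + 3*n) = n*(n + 3)*(n)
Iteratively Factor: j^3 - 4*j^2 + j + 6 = (j + 1)*(j^2 - 5*j + 6) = (j - 3)*(j + 1)*(j - 2)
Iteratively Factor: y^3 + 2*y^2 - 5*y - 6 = (y + 3)*(y^2 - y - 2) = (y - 2)*(y + 3)*(y + 1)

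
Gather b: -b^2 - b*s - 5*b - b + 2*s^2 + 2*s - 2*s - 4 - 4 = -b^2 + b*(-s - 6) + 2*s^2 - 8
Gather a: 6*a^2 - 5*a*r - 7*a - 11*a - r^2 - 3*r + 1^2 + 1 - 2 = 6*a^2 + a*(-5*r - 18) - r^2 - 3*r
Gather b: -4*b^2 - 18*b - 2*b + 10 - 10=-4*b^2 - 20*b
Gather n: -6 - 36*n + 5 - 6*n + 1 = -42*n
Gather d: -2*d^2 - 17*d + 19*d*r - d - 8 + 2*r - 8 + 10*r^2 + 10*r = -2*d^2 + d*(19*r - 18) + 10*r^2 + 12*r - 16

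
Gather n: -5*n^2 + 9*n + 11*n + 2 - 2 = -5*n^2 + 20*n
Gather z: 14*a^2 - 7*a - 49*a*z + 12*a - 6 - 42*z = 14*a^2 + 5*a + z*(-49*a - 42) - 6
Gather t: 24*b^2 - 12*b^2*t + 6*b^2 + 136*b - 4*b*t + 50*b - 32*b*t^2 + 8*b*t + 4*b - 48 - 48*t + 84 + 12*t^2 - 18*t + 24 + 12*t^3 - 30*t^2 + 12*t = 30*b^2 + 190*b + 12*t^3 + t^2*(-32*b - 18) + t*(-12*b^2 + 4*b - 54) + 60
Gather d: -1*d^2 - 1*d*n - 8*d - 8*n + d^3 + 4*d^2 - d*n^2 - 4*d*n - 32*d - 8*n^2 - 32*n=d^3 + 3*d^2 + d*(-n^2 - 5*n - 40) - 8*n^2 - 40*n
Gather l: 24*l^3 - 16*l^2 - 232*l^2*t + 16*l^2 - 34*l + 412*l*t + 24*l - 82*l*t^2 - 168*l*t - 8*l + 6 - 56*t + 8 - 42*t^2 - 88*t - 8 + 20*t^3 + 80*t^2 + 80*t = 24*l^3 - 232*l^2*t + l*(-82*t^2 + 244*t - 18) + 20*t^3 + 38*t^2 - 64*t + 6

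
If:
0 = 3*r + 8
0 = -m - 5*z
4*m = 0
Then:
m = 0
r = -8/3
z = 0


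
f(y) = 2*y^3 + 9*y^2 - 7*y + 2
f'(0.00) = -7.00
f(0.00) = 2.00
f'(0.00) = -7.00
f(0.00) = 2.00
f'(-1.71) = -20.24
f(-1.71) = 30.29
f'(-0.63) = -15.96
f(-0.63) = 9.48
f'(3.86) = 151.88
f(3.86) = 224.10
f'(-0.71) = -16.76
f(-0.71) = 10.79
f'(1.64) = 38.66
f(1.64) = 23.55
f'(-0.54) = -14.97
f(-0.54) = 8.09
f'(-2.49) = -14.62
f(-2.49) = 44.35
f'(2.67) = 83.83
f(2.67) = 85.54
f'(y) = 6*y^2 + 18*y - 7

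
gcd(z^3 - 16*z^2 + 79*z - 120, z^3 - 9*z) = z - 3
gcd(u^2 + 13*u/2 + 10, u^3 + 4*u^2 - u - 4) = u + 4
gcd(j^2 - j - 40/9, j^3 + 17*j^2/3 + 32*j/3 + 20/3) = j + 5/3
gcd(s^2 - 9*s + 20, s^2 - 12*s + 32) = s - 4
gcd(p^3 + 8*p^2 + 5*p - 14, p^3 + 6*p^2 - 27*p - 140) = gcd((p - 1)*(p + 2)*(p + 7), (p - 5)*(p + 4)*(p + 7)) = p + 7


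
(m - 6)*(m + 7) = m^2 + m - 42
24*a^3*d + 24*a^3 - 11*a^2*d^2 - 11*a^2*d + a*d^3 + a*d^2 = (-8*a + d)*(-3*a + d)*(a*d + a)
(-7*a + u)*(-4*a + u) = 28*a^2 - 11*a*u + u^2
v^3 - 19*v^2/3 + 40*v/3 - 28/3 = (v - 7/3)*(v - 2)^2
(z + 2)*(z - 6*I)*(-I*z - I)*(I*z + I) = z^4 + 4*z^3 - 6*I*z^3 + 5*z^2 - 24*I*z^2 + 2*z - 30*I*z - 12*I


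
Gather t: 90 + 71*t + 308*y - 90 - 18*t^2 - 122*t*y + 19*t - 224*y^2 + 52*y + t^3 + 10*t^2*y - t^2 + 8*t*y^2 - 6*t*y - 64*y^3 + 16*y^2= t^3 + t^2*(10*y - 19) + t*(8*y^2 - 128*y + 90) - 64*y^3 - 208*y^2 + 360*y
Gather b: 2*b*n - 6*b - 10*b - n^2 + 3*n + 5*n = b*(2*n - 16) - n^2 + 8*n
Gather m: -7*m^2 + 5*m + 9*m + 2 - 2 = -7*m^2 + 14*m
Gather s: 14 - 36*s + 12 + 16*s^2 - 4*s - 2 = 16*s^2 - 40*s + 24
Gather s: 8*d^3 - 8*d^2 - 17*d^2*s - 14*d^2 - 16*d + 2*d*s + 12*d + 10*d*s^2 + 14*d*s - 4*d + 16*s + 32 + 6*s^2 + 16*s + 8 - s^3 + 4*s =8*d^3 - 22*d^2 - 8*d - s^3 + s^2*(10*d + 6) + s*(-17*d^2 + 16*d + 36) + 40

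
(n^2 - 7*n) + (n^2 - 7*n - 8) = 2*n^2 - 14*n - 8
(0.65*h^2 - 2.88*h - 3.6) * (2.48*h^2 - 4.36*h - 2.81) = 1.612*h^4 - 9.9764*h^3 + 1.8023*h^2 + 23.7888*h + 10.116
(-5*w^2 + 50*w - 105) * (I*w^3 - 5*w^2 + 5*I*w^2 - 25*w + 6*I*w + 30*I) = -5*I*w^5 + 25*w^4 + 25*I*w^4 - 125*w^3 + 115*I*w^3 - 725*w^2 - 375*I*w^2 + 2625*w + 870*I*w - 3150*I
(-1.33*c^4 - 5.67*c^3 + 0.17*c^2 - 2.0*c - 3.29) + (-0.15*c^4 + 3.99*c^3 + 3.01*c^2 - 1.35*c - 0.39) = -1.48*c^4 - 1.68*c^3 + 3.18*c^2 - 3.35*c - 3.68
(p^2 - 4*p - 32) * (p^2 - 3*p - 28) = p^4 - 7*p^3 - 48*p^2 + 208*p + 896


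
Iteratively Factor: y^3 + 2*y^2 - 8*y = (y - 2)*(y^2 + 4*y) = (y - 2)*(y + 4)*(y)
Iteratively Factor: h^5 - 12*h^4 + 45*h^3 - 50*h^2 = (h - 5)*(h^4 - 7*h^3 + 10*h^2) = h*(h - 5)*(h^3 - 7*h^2 + 10*h) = h^2*(h - 5)*(h^2 - 7*h + 10) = h^2*(h - 5)^2*(h - 2)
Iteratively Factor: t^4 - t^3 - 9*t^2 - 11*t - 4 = (t + 1)*(t^3 - 2*t^2 - 7*t - 4) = (t - 4)*(t + 1)*(t^2 + 2*t + 1) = (t - 4)*(t + 1)^2*(t + 1)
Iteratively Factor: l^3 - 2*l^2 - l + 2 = (l - 2)*(l^2 - 1) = (l - 2)*(l - 1)*(l + 1)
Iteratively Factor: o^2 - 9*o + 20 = (o - 4)*(o - 5)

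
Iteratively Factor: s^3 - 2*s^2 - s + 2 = (s - 2)*(s^2 - 1) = (s - 2)*(s - 1)*(s + 1)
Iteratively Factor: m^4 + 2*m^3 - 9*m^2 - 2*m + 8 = (m - 1)*(m^3 + 3*m^2 - 6*m - 8) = (m - 1)*(m + 1)*(m^2 + 2*m - 8) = (m - 1)*(m + 1)*(m + 4)*(m - 2)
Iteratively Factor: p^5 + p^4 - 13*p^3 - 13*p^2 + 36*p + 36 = (p + 2)*(p^4 - p^3 - 11*p^2 + 9*p + 18) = (p - 2)*(p + 2)*(p^3 + p^2 - 9*p - 9) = (p - 2)*(p + 1)*(p + 2)*(p^2 - 9) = (p - 3)*(p - 2)*(p + 1)*(p + 2)*(p + 3)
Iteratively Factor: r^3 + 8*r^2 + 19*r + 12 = (r + 1)*(r^2 + 7*r + 12) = (r + 1)*(r + 4)*(r + 3)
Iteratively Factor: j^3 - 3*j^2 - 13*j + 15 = (j - 5)*(j^2 + 2*j - 3) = (j - 5)*(j + 3)*(j - 1)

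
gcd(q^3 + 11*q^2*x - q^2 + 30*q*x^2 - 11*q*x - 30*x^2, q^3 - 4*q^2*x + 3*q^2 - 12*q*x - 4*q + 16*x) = q - 1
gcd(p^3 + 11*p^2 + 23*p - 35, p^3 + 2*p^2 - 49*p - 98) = p + 7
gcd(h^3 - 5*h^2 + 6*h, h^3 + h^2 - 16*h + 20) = h - 2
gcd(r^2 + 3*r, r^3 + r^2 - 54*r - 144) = r + 3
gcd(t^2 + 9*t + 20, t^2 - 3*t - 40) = t + 5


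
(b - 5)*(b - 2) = b^2 - 7*b + 10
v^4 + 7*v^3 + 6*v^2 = v^2*(v + 1)*(v + 6)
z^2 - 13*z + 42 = (z - 7)*(z - 6)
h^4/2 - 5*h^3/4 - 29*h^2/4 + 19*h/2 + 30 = (h/2 + 1)*(h - 4)*(h - 3)*(h + 5/2)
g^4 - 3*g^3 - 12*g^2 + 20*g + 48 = (g - 4)*(g - 3)*(g + 2)^2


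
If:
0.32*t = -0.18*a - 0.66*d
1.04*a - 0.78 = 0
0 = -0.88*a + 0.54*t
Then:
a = 0.75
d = -0.80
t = 1.22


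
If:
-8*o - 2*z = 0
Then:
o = -z/4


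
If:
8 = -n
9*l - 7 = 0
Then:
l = 7/9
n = -8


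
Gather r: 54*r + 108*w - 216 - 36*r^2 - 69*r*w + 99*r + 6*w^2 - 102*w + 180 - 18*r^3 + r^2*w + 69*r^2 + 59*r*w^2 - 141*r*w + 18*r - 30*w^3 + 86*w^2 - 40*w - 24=-18*r^3 + r^2*(w + 33) + r*(59*w^2 - 210*w + 171) - 30*w^3 + 92*w^2 - 34*w - 60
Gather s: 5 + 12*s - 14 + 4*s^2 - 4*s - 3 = 4*s^2 + 8*s - 12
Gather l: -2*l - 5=-2*l - 5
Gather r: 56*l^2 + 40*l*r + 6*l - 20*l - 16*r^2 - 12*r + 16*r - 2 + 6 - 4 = 56*l^2 - 14*l - 16*r^2 + r*(40*l + 4)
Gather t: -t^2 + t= -t^2 + t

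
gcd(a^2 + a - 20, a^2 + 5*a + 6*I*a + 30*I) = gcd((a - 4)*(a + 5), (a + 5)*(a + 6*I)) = a + 5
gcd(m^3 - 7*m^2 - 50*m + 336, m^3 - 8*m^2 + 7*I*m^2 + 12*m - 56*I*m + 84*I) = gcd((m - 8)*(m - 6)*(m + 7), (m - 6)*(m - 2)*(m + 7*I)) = m - 6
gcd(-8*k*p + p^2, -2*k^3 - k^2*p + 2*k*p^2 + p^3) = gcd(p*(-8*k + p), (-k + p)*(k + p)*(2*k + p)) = 1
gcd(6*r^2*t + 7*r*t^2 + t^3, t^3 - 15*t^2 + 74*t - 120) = 1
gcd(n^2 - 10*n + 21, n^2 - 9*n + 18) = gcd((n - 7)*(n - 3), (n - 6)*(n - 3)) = n - 3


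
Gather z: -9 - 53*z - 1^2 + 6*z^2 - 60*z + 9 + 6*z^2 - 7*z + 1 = 12*z^2 - 120*z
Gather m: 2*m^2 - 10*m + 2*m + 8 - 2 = 2*m^2 - 8*m + 6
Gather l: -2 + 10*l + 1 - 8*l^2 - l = -8*l^2 + 9*l - 1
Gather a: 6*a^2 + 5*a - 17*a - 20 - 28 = 6*a^2 - 12*a - 48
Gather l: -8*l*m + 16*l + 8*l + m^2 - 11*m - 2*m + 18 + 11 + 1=l*(24 - 8*m) + m^2 - 13*m + 30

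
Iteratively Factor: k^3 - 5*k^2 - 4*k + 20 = (k - 2)*(k^2 - 3*k - 10) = (k - 2)*(k + 2)*(k - 5)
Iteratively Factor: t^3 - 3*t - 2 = (t + 1)*(t^2 - t - 2) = (t + 1)^2*(t - 2)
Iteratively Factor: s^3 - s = (s)*(s^2 - 1) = s*(s + 1)*(s - 1)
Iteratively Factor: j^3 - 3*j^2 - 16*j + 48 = (j - 4)*(j^2 + j - 12) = (j - 4)*(j - 3)*(j + 4)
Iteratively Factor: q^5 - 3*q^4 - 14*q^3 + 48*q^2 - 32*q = (q)*(q^4 - 3*q^3 - 14*q^2 + 48*q - 32) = q*(q - 4)*(q^3 + q^2 - 10*q + 8) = q*(q - 4)*(q - 2)*(q^2 + 3*q - 4) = q*(q - 4)*(q - 2)*(q + 4)*(q - 1)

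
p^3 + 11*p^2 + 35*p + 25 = (p + 1)*(p + 5)^2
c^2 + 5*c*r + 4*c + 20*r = (c + 4)*(c + 5*r)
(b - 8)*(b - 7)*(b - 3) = b^3 - 18*b^2 + 101*b - 168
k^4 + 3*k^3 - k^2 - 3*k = k*(k - 1)*(k + 1)*(k + 3)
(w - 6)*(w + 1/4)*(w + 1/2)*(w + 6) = w^4 + 3*w^3/4 - 287*w^2/8 - 27*w - 9/2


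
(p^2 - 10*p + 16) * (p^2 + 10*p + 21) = p^4 - 63*p^2 - 50*p + 336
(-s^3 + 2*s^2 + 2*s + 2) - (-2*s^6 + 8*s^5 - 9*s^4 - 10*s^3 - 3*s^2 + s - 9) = 2*s^6 - 8*s^5 + 9*s^4 + 9*s^3 + 5*s^2 + s + 11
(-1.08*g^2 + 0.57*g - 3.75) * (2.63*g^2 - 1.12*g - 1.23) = -2.8404*g^4 + 2.7087*g^3 - 9.1725*g^2 + 3.4989*g + 4.6125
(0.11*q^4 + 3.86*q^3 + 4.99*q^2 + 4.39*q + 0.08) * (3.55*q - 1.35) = 0.3905*q^5 + 13.5545*q^4 + 12.5035*q^3 + 8.848*q^2 - 5.6425*q - 0.108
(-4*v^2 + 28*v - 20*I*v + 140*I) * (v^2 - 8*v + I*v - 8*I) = -4*v^4 + 60*v^3 - 24*I*v^3 - 204*v^2 + 360*I*v^2 - 300*v - 1344*I*v + 1120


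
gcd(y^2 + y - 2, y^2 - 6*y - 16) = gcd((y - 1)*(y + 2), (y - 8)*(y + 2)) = y + 2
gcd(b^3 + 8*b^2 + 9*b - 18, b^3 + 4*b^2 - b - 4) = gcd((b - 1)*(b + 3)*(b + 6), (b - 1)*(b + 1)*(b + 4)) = b - 1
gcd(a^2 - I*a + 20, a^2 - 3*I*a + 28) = a + 4*I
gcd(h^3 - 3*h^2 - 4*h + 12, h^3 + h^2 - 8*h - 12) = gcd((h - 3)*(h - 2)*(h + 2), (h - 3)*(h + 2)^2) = h^2 - h - 6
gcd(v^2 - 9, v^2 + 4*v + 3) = v + 3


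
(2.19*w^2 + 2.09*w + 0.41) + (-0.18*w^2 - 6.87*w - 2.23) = 2.01*w^2 - 4.78*w - 1.82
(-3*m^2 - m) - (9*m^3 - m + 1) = -9*m^3 - 3*m^2 - 1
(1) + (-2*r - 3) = -2*r - 2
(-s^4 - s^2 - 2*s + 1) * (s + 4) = -s^5 - 4*s^4 - s^3 - 6*s^2 - 7*s + 4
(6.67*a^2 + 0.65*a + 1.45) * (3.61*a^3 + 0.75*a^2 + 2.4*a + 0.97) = 24.0787*a^5 + 7.349*a^4 + 21.73*a^3 + 9.1174*a^2 + 4.1105*a + 1.4065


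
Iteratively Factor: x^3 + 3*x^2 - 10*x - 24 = (x + 4)*(x^2 - x - 6) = (x + 2)*(x + 4)*(x - 3)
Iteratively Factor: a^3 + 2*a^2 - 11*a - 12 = (a - 3)*(a^2 + 5*a + 4) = (a - 3)*(a + 1)*(a + 4)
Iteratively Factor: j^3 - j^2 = (j)*(j^2 - j) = j*(j - 1)*(j)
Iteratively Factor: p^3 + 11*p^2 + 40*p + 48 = (p + 4)*(p^2 + 7*p + 12) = (p + 3)*(p + 4)*(p + 4)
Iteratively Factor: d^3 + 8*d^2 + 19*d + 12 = (d + 4)*(d^2 + 4*d + 3) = (d + 3)*(d + 4)*(d + 1)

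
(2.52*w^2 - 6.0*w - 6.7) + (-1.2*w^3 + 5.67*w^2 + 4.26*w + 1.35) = -1.2*w^3 + 8.19*w^2 - 1.74*w - 5.35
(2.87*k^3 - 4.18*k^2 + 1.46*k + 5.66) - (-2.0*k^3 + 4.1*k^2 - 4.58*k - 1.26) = 4.87*k^3 - 8.28*k^2 + 6.04*k + 6.92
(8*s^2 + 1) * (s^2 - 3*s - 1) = 8*s^4 - 24*s^3 - 7*s^2 - 3*s - 1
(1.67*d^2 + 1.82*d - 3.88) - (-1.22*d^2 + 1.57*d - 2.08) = 2.89*d^2 + 0.25*d - 1.8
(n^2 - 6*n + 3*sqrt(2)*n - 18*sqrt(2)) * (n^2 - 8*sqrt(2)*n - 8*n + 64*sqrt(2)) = n^4 - 14*n^3 - 5*sqrt(2)*n^3 + 70*sqrt(2)*n^2 - 240*sqrt(2)*n + 672*n - 2304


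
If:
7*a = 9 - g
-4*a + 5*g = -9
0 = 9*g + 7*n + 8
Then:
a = 18/13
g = -9/13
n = -23/91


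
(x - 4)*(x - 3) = x^2 - 7*x + 12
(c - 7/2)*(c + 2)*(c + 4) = c^3 + 5*c^2/2 - 13*c - 28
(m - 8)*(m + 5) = m^2 - 3*m - 40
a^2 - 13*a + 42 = (a - 7)*(a - 6)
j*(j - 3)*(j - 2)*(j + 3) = j^4 - 2*j^3 - 9*j^2 + 18*j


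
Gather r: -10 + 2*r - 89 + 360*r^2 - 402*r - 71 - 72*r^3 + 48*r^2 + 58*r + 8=-72*r^3 + 408*r^2 - 342*r - 162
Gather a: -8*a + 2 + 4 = 6 - 8*a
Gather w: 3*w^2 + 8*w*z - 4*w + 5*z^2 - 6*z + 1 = 3*w^2 + w*(8*z - 4) + 5*z^2 - 6*z + 1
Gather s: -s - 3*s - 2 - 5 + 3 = -4*s - 4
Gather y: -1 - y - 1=-y - 2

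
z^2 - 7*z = z*(z - 7)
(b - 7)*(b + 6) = b^2 - b - 42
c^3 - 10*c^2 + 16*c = c*(c - 8)*(c - 2)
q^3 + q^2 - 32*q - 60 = (q - 6)*(q + 2)*(q + 5)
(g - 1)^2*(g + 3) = g^3 + g^2 - 5*g + 3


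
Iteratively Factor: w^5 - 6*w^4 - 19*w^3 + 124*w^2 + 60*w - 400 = (w + 4)*(w^4 - 10*w^3 + 21*w^2 + 40*w - 100) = (w - 5)*(w + 4)*(w^3 - 5*w^2 - 4*w + 20) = (w - 5)^2*(w + 4)*(w^2 - 4) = (w - 5)^2*(w - 2)*(w + 4)*(w + 2)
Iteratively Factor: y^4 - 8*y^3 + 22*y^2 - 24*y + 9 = (y - 3)*(y^3 - 5*y^2 + 7*y - 3) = (y - 3)*(y - 1)*(y^2 - 4*y + 3) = (y - 3)^2*(y - 1)*(y - 1)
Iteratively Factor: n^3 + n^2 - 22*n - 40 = (n + 4)*(n^2 - 3*n - 10) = (n - 5)*(n + 4)*(n + 2)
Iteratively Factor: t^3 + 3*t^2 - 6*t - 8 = (t + 1)*(t^2 + 2*t - 8) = (t + 1)*(t + 4)*(t - 2)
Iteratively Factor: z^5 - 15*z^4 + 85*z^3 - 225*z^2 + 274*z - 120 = (z - 5)*(z^4 - 10*z^3 + 35*z^2 - 50*z + 24) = (z - 5)*(z - 4)*(z^3 - 6*z^2 + 11*z - 6) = (z - 5)*(z - 4)*(z - 2)*(z^2 - 4*z + 3) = (z - 5)*(z - 4)*(z - 3)*(z - 2)*(z - 1)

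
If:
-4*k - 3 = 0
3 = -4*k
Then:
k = -3/4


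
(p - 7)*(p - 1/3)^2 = p^3 - 23*p^2/3 + 43*p/9 - 7/9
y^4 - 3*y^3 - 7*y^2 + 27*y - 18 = (y - 3)*(y - 2)*(y - 1)*(y + 3)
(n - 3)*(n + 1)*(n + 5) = n^3 + 3*n^2 - 13*n - 15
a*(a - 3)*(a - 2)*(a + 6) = a^4 + a^3 - 24*a^2 + 36*a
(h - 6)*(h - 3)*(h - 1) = h^3 - 10*h^2 + 27*h - 18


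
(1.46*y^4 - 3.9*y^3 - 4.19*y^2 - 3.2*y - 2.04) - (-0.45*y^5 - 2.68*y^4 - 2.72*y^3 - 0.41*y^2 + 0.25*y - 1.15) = 0.45*y^5 + 4.14*y^4 - 1.18*y^3 - 3.78*y^2 - 3.45*y - 0.89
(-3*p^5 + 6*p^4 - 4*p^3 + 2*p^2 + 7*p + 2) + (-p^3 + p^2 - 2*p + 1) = -3*p^5 + 6*p^4 - 5*p^3 + 3*p^2 + 5*p + 3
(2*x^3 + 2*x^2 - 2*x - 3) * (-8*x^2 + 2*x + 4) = -16*x^5 - 12*x^4 + 28*x^3 + 28*x^2 - 14*x - 12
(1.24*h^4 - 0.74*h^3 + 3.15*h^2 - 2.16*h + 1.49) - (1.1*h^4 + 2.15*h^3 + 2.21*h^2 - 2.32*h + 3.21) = 0.14*h^4 - 2.89*h^3 + 0.94*h^2 + 0.16*h - 1.72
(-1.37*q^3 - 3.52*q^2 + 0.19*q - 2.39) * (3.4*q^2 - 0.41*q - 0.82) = -4.658*q^5 - 11.4063*q^4 + 3.2126*q^3 - 5.3175*q^2 + 0.8241*q + 1.9598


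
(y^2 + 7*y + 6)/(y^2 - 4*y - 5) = (y + 6)/(y - 5)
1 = 1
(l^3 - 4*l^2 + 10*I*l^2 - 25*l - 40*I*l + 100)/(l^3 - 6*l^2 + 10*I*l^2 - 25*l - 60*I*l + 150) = (l - 4)/(l - 6)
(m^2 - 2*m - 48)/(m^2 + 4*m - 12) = (m - 8)/(m - 2)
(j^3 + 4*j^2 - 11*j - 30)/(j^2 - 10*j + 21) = (j^2 + 7*j + 10)/(j - 7)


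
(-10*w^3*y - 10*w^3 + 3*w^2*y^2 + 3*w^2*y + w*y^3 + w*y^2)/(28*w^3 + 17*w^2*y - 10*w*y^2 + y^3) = w*(-10*w^2*y - 10*w^2 + 3*w*y^2 + 3*w*y + y^3 + y^2)/(28*w^3 + 17*w^2*y - 10*w*y^2 + y^3)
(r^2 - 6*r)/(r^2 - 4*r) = (r - 6)/(r - 4)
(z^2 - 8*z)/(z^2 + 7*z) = (z - 8)/(z + 7)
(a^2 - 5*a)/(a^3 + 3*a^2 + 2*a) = (a - 5)/(a^2 + 3*a + 2)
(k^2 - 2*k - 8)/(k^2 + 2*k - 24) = (k + 2)/(k + 6)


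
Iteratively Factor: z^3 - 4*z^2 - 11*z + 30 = (z - 2)*(z^2 - 2*z - 15) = (z - 5)*(z - 2)*(z + 3)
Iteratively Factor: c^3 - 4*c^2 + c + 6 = (c + 1)*(c^2 - 5*c + 6) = (c - 2)*(c + 1)*(c - 3)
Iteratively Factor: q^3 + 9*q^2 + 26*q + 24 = (q + 2)*(q^2 + 7*q + 12) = (q + 2)*(q + 3)*(q + 4)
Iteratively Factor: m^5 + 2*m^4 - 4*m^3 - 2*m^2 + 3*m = (m - 1)*(m^4 + 3*m^3 - m^2 - 3*m) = (m - 1)*(m + 3)*(m^3 - m) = m*(m - 1)*(m + 3)*(m^2 - 1) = m*(m - 1)^2*(m + 3)*(m + 1)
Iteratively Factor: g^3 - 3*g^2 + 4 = (g - 2)*(g^2 - g - 2) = (g - 2)*(g + 1)*(g - 2)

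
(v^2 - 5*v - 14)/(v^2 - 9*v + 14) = (v + 2)/(v - 2)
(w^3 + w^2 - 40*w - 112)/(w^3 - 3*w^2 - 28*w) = (w + 4)/w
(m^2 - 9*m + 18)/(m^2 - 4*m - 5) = (-m^2 + 9*m - 18)/(-m^2 + 4*m + 5)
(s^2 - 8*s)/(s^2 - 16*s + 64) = s/(s - 8)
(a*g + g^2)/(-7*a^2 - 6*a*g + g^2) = -g/(7*a - g)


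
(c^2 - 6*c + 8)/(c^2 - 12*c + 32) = (c - 2)/(c - 8)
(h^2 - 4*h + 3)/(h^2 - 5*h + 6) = (h - 1)/(h - 2)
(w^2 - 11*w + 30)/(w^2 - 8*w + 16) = (w^2 - 11*w + 30)/(w^2 - 8*w + 16)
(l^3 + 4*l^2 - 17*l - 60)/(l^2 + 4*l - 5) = (l^2 - l - 12)/(l - 1)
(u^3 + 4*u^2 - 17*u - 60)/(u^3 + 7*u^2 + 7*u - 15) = (u - 4)/(u - 1)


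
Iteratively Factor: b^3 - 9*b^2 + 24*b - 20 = (b - 2)*(b^2 - 7*b + 10) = (b - 2)^2*(b - 5)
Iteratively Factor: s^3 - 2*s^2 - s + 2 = (s + 1)*(s^2 - 3*s + 2) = (s - 2)*(s + 1)*(s - 1)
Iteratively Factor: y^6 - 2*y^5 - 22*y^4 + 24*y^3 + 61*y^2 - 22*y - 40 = (y + 1)*(y^5 - 3*y^4 - 19*y^3 + 43*y^2 + 18*y - 40) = (y - 1)*(y + 1)*(y^4 - 2*y^3 - 21*y^2 + 22*y + 40) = (y - 1)*(y + 1)^2*(y^3 - 3*y^2 - 18*y + 40) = (y - 1)*(y + 1)^2*(y + 4)*(y^2 - 7*y + 10) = (y - 5)*(y - 1)*(y + 1)^2*(y + 4)*(y - 2)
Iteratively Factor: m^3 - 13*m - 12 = (m - 4)*(m^2 + 4*m + 3) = (m - 4)*(m + 1)*(m + 3)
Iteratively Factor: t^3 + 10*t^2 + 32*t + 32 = (t + 4)*(t^2 + 6*t + 8) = (t + 2)*(t + 4)*(t + 4)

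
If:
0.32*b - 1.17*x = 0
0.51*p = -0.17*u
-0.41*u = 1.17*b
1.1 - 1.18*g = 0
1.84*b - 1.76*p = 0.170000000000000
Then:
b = 1.02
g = 0.93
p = 0.98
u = -2.92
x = 0.28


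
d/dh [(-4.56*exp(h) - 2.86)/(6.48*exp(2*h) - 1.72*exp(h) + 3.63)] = (29.5488*exp(2*h) + 37.0656*exp(h) - 21.472)*exp(h)/(41.9904*exp(4*h) - 22.2912*exp(3*h) + 50.0032*exp(2*h) - 12.4872*exp(h) + 13.1769)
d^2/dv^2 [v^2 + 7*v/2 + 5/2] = 2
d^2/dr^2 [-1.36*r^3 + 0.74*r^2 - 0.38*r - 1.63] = 1.48 - 8.16*r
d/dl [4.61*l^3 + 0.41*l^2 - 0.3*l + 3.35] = 13.83*l^2 + 0.82*l - 0.3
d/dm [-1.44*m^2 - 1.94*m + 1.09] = -2.88*m - 1.94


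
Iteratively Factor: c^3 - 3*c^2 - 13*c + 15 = (c + 3)*(c^2 - 6*c + 5) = (c - 5)*(c + 3)*(c - 1)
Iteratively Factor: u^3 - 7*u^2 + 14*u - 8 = (u - 1)*(u^2 - 6*u + 8) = (u - 2)*(u - 1)*(u - 4)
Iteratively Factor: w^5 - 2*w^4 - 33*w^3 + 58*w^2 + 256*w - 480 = (w - 2)*(w^4 - 33*w^2 - 8*w + 240) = (w - 2)*(w + 4)*(w^3 - 4*w^2 - 17*w + 60) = (w - 5)*(w - 2)*(w + 4)*(w^2 + w - 12) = (w - 5)*(w - 2)*(w + 4)^2*(w - 3)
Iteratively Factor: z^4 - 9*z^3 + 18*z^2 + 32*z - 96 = (z - 4)*(z^3 - 5*z^2 - 2*z + 24) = (z - 4)*(z - 3)*(z^2 - 2*z - 8) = (z - 4)^2*(z - 3)*(z + 2)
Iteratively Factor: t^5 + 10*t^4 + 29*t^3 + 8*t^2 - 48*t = (t + 4)*(t^4 + 6*t^3 + 5*t^2 - 12*t) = (t + 4)^2*(t^3 + 2*t^2 - 3*t) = t*(t + 4)^2*(t^2 + 2*t - 3) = t*(t - 1)*(t + 4)^2*(t + 3)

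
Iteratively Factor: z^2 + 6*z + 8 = (z + 4)*(z + 2)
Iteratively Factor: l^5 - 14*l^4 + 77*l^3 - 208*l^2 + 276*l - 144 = (l - 3)*(l^4 - 11*l^3 + 44*l^2 - 76*l + 48) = (l - 3)*(l - 2)*(l^3 - 9*l^2 + 26*l - 24) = (l - 3)*(l - 2)^2*(l^2 - 7*l + 12) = (l - 4)*(l - 3)*(l - 2)^2*(l - 3)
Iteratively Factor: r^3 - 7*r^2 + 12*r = (r)*(r^2 - 7*r + 12) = r*(r - 4)*(r - 3)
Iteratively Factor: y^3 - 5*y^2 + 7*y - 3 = (y - 1)*(y^2 - 4*y + 3) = (y - 1)^2*(y - 3)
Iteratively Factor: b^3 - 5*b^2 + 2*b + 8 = (b - 4)*(b^2 - b - 2) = (b - 4)*(b + 1)*(b - 2)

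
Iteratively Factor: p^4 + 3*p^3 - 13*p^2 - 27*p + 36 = (p - 3)*(p^3 + 6*p^2 + 5*p - 12) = (p - 3)*(p - 1)*(p^2 + 7*p + 12) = (p - 3)*(p - 1)*(p + 4)*(p + 3)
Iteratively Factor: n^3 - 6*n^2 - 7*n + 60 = (n + 3)*(n^2 - 9*n + 20) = (n - 5)*(n + 3)*(n - 4)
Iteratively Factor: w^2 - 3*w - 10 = (w - 5)*(w + 2)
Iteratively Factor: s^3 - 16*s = (s)*(s^2 - 16) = s*(s + 4)*(s - 4)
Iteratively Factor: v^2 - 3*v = (v - 3)*(v)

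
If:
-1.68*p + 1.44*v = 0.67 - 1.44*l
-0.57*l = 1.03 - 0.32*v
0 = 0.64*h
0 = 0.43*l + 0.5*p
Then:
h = 0.00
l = -0.73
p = 0.63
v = 1.92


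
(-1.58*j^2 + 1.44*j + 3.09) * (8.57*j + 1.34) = -13.5406*j^3 + 10.2236*j^2 + 28.4109*j + 4.1406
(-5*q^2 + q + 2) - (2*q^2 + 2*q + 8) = -7*q^2 - q - 6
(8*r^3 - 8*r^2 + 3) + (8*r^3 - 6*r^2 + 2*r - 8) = 16*r^3 - 14*r^2 + 2*r - 5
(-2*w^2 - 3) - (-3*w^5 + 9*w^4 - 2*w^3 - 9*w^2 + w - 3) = 3*w^5 - 9*w^4 + 2*w^3 + 7*w^2 - w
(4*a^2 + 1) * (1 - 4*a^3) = -16*a^5 - 4*a^3 + 4*a^2 + 1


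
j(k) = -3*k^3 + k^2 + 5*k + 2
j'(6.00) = -307.00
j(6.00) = -580.00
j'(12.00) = -1267.00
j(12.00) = -4978.00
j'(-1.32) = -13.32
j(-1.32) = 4.04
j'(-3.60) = -118.84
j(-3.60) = 136.93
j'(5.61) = -267.03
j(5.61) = -468.15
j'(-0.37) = 3.03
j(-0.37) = 0.44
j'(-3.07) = -85.96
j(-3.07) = 82.88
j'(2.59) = -50.19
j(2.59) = -30.46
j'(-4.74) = -206.69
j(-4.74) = 320.26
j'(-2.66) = -64.00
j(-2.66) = 52.24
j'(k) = -9*k^2 + 2*k + 5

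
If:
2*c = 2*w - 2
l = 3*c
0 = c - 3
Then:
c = 3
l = 9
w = 4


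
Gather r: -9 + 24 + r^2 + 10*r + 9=r^2 + 10*r + 24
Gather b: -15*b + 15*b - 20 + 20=0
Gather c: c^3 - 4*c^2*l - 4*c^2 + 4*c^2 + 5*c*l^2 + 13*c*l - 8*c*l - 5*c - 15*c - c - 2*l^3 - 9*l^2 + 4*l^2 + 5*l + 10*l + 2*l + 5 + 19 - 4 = c^3 - 4*c^2*l + c*(5*l^2 + 5*l - 21) - 2*l^3 - 5*l^2 + 17*l + 20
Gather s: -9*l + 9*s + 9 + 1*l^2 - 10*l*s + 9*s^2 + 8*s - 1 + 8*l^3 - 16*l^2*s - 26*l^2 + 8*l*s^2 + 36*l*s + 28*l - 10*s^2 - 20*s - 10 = 8*l^3 - 25*l^2 + 19*l + s^2*(8*l - 1) + s*(-16*l^2 + 26*l - 3) - 2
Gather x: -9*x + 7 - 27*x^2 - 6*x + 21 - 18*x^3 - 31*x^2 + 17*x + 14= -18*x^3 - 58*x^2 + 2*x + 42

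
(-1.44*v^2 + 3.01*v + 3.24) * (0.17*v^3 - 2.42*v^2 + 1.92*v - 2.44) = -0.2448*v^5 + 3.9965*v^4 - 9.4982*v^3 + 1.452*v^2 - 1.1236*v - 7.9056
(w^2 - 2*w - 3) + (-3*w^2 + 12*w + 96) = -2*w^2 + 10*w + 93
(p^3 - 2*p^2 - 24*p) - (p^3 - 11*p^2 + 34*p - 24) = 9*p^2 - 58*p + 24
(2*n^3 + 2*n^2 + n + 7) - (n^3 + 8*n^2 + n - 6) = n^3 - 6*n^2 + 13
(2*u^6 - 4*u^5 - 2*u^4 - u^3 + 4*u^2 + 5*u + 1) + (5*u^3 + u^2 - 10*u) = 2*u^6 - 4*u^5 - 2*u^4 + 4*u^3 + 5*u^2 - 5*u + 1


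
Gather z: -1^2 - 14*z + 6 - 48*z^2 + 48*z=-48*z^2 + 34*z + 5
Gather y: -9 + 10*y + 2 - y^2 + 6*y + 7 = -y^2 + 16*y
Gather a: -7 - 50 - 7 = -64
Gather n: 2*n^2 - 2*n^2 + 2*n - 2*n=0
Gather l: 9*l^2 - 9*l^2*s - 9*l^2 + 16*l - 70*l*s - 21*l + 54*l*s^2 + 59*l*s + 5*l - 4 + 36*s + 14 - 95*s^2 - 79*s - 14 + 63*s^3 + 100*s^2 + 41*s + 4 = -9*l^2*s + l*(54*s^2 - 11*s) + 63*s^3 + 5*s^2 - 2*s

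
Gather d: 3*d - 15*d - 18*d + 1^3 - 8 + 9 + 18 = 20 - 30*d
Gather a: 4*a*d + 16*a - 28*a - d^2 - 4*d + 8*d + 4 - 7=a*(4*d - 12) - d^2 + 4*d - 3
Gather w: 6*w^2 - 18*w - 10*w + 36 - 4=6*w^2 - 28*w + 32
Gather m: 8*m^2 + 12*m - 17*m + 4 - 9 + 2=8*m^2 - 5*m - 3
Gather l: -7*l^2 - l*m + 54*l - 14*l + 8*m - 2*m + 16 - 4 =-7*l^2 + l*(40 - m) + 6*m + 12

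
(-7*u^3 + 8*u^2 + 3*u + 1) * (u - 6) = -7*u^4 + 50*u^3 - 45*u^2 - 17*u - 6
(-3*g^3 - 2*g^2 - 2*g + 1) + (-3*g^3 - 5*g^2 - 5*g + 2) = -6*g^3 - 7*g^2 - 7*g + 3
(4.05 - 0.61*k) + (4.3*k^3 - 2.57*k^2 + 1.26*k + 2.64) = 4.3*k^3 - 2.57*k^2 + 0.65*k + 6.69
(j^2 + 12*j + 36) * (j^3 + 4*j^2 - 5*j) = j^5 + 16*j^4 + 79*j^3 + 84*j^2 - 180*j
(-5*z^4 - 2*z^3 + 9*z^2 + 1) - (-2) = -5*z^4 - 2*z^3 + 9*z^2 + 3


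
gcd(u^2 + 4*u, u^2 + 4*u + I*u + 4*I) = u + 4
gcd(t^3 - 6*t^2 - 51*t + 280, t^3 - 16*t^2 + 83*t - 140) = t - 5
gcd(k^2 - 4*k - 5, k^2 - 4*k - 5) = k^2 - 4*k - 5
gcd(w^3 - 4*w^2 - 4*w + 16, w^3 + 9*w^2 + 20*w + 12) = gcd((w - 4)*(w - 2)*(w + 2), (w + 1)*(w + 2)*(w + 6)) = w + 2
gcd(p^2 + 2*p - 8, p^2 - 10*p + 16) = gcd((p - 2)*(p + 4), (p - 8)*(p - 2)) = p - 2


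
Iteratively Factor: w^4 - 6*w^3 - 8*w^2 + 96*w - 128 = (w + 4)*(w^3 - 10*w^2 + 32*w - 32) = (w - 4)*(w + 4)*(w^2 - 6*w + 8) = (w - 4)*(w - 2)*(w + 4)*(w - 4)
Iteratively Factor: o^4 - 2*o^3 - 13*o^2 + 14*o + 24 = (o + 1)*(o^3 - 3*o^2 - 10*o + 24) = (o - 4)*(o + 1)*(o^2 + o - 6) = (o - 4)*(o + 1)*(o + 3)*(o - 2)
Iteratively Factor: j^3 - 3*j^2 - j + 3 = (j - 1)*(j^2 - 2*j - 3) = (j - 1)*(j + 1)*(j - 3)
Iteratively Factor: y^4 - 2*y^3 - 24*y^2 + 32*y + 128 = (y + 2)*(y^3 - 4*y^2 - 16*y + 64) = (y - 4)*(y + 2)*(y^2 - 16) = (y - 4)*(y + 2)*(y + 4)*(y - 4)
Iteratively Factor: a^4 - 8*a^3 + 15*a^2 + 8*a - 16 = (a - 1)*(a^3 - 7*a^2 + 8*a + 16) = (a - 4)*(a - 1)*(a^2 - 3*a - 4) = (a - 4)*(a - 1)*(a + 1)*(a - 4)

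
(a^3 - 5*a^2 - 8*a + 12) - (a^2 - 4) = a^3 - 6*a^2 - 8*a + 16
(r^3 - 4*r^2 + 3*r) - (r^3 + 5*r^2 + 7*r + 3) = -9*r^2 - 4*r - 3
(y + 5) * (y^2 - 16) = y^3 + 5*y^2 - 16*y - 80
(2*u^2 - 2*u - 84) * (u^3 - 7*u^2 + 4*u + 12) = 2*u^5 - 16*u^4 - 62*u^3 + 604*u^2 - 360*u - 1008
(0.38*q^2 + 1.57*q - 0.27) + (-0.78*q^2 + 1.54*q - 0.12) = -0.4*q^2 + 3.11*q - 0.39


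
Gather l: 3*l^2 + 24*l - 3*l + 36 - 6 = 3*l^2 + 21*l + 30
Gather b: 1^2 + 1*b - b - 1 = 0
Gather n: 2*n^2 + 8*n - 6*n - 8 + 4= 2*n^2 + 2*n - 4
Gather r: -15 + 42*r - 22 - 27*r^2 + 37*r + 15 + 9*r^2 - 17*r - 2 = -18*r^2 + 62*r - 24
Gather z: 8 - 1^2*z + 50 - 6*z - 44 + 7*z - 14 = 0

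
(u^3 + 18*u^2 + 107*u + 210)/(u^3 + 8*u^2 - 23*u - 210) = (u + 5)/(u - 5)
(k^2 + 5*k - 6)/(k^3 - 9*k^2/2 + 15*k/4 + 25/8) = 8*(k^2 + 5*k - 6)/(8*k^3 - 36*k^2 + 30*k + 25)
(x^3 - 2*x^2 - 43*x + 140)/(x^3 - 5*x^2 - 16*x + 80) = (x + 7)/(x + 4)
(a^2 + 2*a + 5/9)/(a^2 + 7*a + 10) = (a^2 + 2*a + 5/9)/(a^2 + 7*a + 10)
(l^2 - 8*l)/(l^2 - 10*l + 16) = l/(l - 2)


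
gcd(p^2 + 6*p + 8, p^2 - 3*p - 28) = p + 4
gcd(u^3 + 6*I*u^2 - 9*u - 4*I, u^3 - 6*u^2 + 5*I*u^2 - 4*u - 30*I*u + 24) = u^2 + 5*I*u - 4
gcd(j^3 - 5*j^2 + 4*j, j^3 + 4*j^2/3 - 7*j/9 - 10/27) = 1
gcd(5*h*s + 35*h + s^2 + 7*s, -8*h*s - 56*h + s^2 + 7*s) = s + 7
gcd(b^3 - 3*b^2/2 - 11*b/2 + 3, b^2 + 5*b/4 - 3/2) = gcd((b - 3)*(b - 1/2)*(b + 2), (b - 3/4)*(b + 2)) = b + 2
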